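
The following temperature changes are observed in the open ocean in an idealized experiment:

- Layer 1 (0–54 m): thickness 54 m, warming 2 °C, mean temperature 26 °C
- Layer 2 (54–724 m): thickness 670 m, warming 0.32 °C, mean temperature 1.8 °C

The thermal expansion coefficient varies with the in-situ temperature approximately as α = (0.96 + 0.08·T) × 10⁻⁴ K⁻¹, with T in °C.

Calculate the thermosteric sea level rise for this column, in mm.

Layer 1: α = (0.96 + 0.08×26)×10⁻⁴ = 3.04×10⁻⁴ K⁻¹
Layer 2: α = (0.96 + 0.08×1.8)×10⁻⁴ = 1.104×10⁻⁴ K⁻¹
0–54 m: 2 × 3.04×10⁻⁴ × 54 = 0.032832 m
54–724 m: 670 × 1.104×10⁻⁴ × 0.32 = 0.02366976 m
Δh = 0.032832 + 0.02366976 = 0.05650176 m

Δh = 57 mm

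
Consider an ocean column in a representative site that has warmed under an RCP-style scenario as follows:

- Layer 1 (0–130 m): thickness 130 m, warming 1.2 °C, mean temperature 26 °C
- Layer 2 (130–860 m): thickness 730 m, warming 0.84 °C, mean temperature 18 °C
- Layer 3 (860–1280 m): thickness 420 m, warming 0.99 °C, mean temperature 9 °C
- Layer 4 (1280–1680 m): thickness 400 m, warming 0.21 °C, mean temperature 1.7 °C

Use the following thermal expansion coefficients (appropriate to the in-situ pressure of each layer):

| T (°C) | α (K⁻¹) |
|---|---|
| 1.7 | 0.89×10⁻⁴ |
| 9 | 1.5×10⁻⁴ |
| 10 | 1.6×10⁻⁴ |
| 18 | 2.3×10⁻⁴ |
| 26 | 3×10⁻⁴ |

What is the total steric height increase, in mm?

Layer 1 at 26 °C → α = 3×10⁻⁴ K⁻¹
Layer 2 at 18 °C → α = 2.3×10⁻⁴ K⁻¹
Layer 3 at 9 °C → α = 1.5×10⁻⁴ K⁻¹
Layer 4 at 1.7 °C → α = 0.89×10⁻⁴ K⁻¹
130 × 3×10⁻⁴ × 1.2 = 0.04680 m
Layer 2: 0.84 × 730 × 2.3×10⁻⁴ = 0.141036 m
0.99 × 1.5×10⁻⁴ × 420 = 0.06237 m
400 × 0.21 × 0.89×10⁻⁴ = 0.007476 m
Δh = 0.04680 + 0.141036 + 0.06237 + 0.007476 = 0.257682 m ≈ 258 mm

about 258 mm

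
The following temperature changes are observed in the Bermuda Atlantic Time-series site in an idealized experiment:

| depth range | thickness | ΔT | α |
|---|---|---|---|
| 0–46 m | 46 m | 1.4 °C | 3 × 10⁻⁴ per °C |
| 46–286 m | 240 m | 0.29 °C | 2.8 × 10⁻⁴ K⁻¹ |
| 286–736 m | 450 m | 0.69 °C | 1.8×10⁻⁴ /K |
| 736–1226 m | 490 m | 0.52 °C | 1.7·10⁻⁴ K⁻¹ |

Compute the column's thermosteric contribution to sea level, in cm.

0–46 m: 3×10⁻⁴ × 46 × 1.4 = 0.01932 m
0.29 × 2.8×10⁻⁴ × 240 = 0.019488 m
Layer 3: 1.8×10⁻⁴ × 450 × 0.69 = 0.05589 m
Layer 4: 490 × 0.52 × 1.7×10⁻⁴ = 0.043316 m
Δh = 0.01932 + 0.019488 + 0.05589 + 0.043316 = 0.138014 m ≈ 14 cm

14 cm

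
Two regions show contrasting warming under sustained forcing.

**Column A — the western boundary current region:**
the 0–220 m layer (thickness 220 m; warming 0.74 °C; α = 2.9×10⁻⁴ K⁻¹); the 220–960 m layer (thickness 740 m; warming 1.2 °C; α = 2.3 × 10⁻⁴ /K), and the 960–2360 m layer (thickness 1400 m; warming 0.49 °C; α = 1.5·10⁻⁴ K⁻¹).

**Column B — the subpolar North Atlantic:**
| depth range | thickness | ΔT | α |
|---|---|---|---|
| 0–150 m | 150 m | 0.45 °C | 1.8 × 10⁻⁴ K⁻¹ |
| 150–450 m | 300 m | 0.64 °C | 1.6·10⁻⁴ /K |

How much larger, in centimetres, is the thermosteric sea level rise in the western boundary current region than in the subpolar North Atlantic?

31.1 cm

A Layer 1: 0.74 × 2.9×10⁻⁴ × 220 = 0.047212 m
A Layer 2: 740 × 2.3×10⁻⁴ × 1.2 = 0.20424 m
A 960–2360 m: 1400 × 0.49 × 1.5×10⁻⁴ = 0.10290 m
A total: 0.354352 m
B Layer 1: 1.8×10⁻⁴ × 150 × 0.45 = 0.01215 m
B Layer 2: 1.6×10⁻⁴ × 0.64 × 300 = 0.03072 m
B total: 0.04287 m
Difference: 0.354352 − 0.04287 = 0.311482 m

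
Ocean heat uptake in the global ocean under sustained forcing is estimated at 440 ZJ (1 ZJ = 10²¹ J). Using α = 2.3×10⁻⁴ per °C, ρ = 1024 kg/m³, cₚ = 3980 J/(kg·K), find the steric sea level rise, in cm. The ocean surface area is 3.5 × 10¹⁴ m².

7.1 cm

Per unit area: Q = 440×10²¹ / (3.5×10¹⁴) ≈ 1.257×10⁹ J/m²
Δh = αQ/(ρcₚ) = 2.3×10⁻⁴ × 1.257×10⁹ / (1024 × 3980) ≈ 0.070938 m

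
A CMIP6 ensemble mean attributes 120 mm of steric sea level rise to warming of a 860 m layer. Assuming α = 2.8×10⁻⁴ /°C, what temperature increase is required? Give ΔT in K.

ΔT ≈ 0.50 K

ΔT = Δh/(αH) = 0.12 / (2.8×10⁻⁴ × 860) ≈ 0.4983 K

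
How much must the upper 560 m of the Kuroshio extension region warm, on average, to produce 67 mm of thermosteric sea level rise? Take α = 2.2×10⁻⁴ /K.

ΔT = Δh/(αH) = 0.067 / (2.2×10⁻⁴ × 560) ≈ 0.5438 K

about 0.544 K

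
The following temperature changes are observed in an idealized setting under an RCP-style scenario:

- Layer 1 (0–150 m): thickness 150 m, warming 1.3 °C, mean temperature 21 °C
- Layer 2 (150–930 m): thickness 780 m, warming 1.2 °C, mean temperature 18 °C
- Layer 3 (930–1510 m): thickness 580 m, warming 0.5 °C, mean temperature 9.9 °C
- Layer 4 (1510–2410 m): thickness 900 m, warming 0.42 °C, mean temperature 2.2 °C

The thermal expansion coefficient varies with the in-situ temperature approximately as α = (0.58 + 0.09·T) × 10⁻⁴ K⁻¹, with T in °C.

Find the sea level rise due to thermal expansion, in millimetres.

Layer 1: α = (0.58 + 0.09×21)×10⁻⁴ = 2.47×10⁻⁴ K⁻¹
Layer 2: α = (0.58 + 0.09×18)×10⁻⁴ = 2.2×10⁻⁴ K⁻¹
Layer 3: α = (0.58 + 0.09×9.9)×10⁻⁴ = 1.471×10⁻⁴ K⁻¹
Layer 4: α = (0.58 + 0.09×2.2)×10⁻⁴ = 0.778×10⁻⁴ K⁻¹
Layer 1: 2.47×10⁻⁴ × 1.3 × 150 = 0.048165 m
2.2×10⁻⁴ × 780 × 1.2 = 0.20592 m
Layer 3: 0.5 × 580 × 1.471×10⁻⁴ = 0.042659 m
Layer 4: 0.778×10⁻⁴ × 0.42 × 900 = 0.0294084 m
Δh = 0.048165 + 0.20592 + 0.042659 + 0.0294084 = 0.3261524 m

326 mm of thermosteric rise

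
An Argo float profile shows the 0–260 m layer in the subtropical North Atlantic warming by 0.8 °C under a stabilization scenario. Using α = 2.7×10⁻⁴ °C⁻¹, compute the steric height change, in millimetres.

56.2 mm of thermosteric rise

Δh = αΔT·H = 2.7×10⁻⁴ × 0.8 × 260 = 0.05616 m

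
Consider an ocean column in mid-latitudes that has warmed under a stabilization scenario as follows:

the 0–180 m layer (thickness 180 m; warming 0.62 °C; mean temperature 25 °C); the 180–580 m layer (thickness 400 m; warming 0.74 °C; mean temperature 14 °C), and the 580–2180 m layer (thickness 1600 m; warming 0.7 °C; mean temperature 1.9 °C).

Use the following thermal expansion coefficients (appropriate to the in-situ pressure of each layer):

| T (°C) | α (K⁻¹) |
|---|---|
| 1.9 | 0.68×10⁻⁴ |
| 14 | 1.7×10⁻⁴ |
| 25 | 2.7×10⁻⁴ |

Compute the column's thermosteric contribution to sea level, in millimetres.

Layer 1 at 25 °C → α = 2.7×10⁻⁴ K⁻¹
Layer 2 at 14 °C → α = 1.7×10⁻⁴ K⁻¹
Layer 3 at 1.9 °C → α = 0.68×10⁻⁴ K⁻¹
Layer 1: 0.62 × 180 × 2.7×10⁻⁴ = 0.030132 m
400 × 0.74 × 1.7×10⁻⁴ = 0.05032 m
580–2180 m: 0.7 × 1600 × 0.68×10⁻⁴ = 0.07616 m
Δh = 0.030132 + 0.05032 + 0.07616 = 0.156612 m

Δh ≈ 157 mm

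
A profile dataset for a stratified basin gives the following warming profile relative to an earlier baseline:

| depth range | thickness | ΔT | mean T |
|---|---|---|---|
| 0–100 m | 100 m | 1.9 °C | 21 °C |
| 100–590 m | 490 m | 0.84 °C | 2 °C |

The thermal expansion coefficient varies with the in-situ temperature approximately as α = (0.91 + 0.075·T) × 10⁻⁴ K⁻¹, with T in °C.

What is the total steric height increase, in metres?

Layer 1: α = (0.91 + 0.075×21)×10⁻⁴ = 2.485×10⁻⁴ K⁻¹
Layer 2: α = (0.91 + 0.075×2)×10⁻⁴ = 1.06×10⁻⁴ K⁻¹
0–100 m: 1.9 × 100 × 2.485×10⁻⁴ = 0.047215 m
100–590 m: 0.84 × 1.06×10⁻⁴ × 490 = 0.0436296 m
Δh = 0.047215 + 0.0436296 = 0.0908446 m

Δh ≈ 0.0908 m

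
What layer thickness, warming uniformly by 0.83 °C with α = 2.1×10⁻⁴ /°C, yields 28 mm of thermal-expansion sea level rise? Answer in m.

H = Δh/(αΔT) = 0.028 / (2.1×10⁻⁴ × 0.83) ≈ 160.6 m

160 m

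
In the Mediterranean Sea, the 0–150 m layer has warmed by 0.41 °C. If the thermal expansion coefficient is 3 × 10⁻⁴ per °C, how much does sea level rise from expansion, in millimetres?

Δh = αΔT·H = 3×10⁻⁴ × 0.41 × 150 = 0.01845 m

Δh = 18 mm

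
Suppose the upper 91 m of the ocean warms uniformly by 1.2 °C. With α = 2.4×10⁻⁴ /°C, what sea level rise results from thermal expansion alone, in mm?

Δh ≈ 26.2 mm

Δh = αΔT·H = 2.4×10⁻⁴ × 1.2 × 91 = 0.026208 m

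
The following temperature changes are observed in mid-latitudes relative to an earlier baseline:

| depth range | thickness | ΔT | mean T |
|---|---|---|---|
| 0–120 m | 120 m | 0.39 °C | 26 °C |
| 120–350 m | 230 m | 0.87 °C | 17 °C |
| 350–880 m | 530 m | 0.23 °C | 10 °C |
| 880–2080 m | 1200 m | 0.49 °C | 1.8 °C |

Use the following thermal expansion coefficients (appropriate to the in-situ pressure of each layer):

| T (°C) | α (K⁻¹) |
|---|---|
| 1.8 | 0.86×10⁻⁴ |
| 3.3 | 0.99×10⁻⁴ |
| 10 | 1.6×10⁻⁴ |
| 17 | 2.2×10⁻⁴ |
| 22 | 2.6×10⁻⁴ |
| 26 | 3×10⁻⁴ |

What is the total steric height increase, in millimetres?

Layer 1 at 26 °C → α = 3×10⁻⁴ K⁻¹
Layer 2 at 17 °C → α = 2.2×10⁻⁴ K⁻¹
Layer 3 at 10 °C → α = 1.6×10⁻⁴ K⁻¹
Layer 4 at 1.8 °C → α = 0.86×10⁻⁴ K⁻¹
Layer 1: 3×10⁻⁴ × 120 × 0.39 = 0.01404 m
120–350 m: 230 × 2.2×10⁻⁴ × 0.87 = 0.044022 m
0.23 × 530 × 1.6×10⁻⁴ = 0.019504 m
Layer 4: 0.86×10⁻⁴ × 0.49 × 1200 = 0.050568 m
Δh = 0.01404 + 0.044022 + 0.019504 + 0.050568 = 0.128134 m

128 mm of thermosteric rise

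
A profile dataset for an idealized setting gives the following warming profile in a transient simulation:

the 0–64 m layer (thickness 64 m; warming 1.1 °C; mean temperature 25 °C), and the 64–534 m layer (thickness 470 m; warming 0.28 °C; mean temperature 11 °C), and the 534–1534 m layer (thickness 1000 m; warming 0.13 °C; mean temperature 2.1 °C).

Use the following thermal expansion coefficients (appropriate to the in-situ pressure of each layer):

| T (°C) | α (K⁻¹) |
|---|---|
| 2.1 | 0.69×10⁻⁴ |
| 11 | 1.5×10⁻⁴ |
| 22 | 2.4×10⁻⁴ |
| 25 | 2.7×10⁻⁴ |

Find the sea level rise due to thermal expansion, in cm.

Layer 1 at 25 °C → α = 2.7×10⁻⁴ K⁻¹
Layer 2 at 11 °C → α = 1.5×10⁻⁴ K⁻¹
Layer 3 at 2.1 °C → α = 0.69×10⁻⁴ K⁻¹
0–64 m: 64 × 1.1 × 2.7×10⁻⁴ = 0.019008 m
64–534 m: 1.5×10⁻⁴ × 0.28 × 470 = 0.01974 m
Layer 3: 0.69×10⁻⁴ × 0.13 × 1000 = 0.00897 m
Δh = 0.019008 + 0.01974 + 0.00897 = 0.047718 m

4.77 cm of thermosteric rise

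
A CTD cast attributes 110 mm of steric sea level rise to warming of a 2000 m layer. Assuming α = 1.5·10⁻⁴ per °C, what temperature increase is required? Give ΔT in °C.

ΔT = Δh/(αH) = 0.11 / (1.5×10⁻⁴ × 2000) ≈ 0.3667 °C

0.367 °C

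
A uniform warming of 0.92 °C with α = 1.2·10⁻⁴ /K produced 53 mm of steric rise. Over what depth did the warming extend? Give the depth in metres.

H ≈ 480 m

H = Δh/(αΔT) = 0.053 / (1.2×10⁻⁴ × 0.92) ≈ 480.1 m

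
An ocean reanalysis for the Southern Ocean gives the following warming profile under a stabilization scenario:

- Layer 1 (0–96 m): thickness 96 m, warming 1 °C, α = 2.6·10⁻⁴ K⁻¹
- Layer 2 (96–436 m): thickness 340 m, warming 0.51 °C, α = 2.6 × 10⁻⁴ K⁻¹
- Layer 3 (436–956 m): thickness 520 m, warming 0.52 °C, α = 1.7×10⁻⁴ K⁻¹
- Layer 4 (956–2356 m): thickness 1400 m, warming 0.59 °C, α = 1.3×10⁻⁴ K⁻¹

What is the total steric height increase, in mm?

220 mm

Layer 1: 1 × 2.6×10⁻⁴ × 96 = 0.02496 m
96–436 m: 2.6×10⁻⁴ × 340 × 0.51 = 0.045084 m
436–956 m: 520 × 0.52 × 1.7×10⁻⁴ = 0.045968 m
956–2356 m: 1.3×10⁻⁴ × 0.59 × 1400 = 0.10738 m
Δh = 0.02496 + 0.045084 + 0.045968 + 0.10738 = 0.223392 m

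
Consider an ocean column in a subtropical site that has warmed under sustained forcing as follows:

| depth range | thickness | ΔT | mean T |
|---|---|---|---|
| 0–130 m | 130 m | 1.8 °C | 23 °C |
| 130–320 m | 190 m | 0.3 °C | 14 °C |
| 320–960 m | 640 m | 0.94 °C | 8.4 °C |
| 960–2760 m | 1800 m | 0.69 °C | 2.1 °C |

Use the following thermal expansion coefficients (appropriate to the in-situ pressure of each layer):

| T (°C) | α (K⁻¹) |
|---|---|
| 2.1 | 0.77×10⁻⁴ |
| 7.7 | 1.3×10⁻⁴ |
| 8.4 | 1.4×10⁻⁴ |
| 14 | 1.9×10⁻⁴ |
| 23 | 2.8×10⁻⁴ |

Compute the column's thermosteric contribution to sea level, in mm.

Layer 1 at 23 °C → α = 2.8×10⁻⁴ K⁻¹
Layer 2 at 14 °C → α = 1.9×10⁻⁴ K⁻¹
Layer 3 at 8.4 °C → α = 1.4×10⁻⁴ K⁻¹
Layer 4 at 2.1 °C → α = 0.77×10⁻⁴ K⁻¹
0–130 m: 1.8 × 2.8×10⁻⁴ × 130 = 0.06552 m
Layer 2: 190 × 1.9×10⁻⁴ × 0.3 = 0.01083 m
640 × 0.94 × 1.4×10⁻⁴ = 0.084224 m
Layer 4: 1800 × 0.77×10⁻⁴ × 0.69 = 0.095634 m
Δh = 0.06552 + 0.01083 + 0.084224 + 0.095634 = 0.256208 m ≈ 260 mm

Δh ≈ 260 mm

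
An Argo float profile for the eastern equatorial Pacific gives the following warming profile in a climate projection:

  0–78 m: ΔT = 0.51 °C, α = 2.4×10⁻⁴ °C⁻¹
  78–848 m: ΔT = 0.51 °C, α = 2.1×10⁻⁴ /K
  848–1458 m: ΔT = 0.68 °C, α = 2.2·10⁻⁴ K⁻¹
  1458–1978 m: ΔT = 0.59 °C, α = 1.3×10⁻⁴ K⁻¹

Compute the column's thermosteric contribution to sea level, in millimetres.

0–78 m: 2.4×10⁻⁴ × 78 × 0.51 = 0.0095472 m
78–848 m: 770 × 0.51 × 2.1×10⁻⁴ = 0.082467 m
848–1458 m: 0.68 × 610 × 2.2×10⁻⁴ = 0.091256 m
Layer 4: 0.59 × 520 × 1.3×10⁻⁴ = 0.039884 m
Δh = 0.0095472 + 0.082467 + 0.091256 + 0.039884 = 0.2231542 m ≈ 223 mm

223 mm of thermosteric rise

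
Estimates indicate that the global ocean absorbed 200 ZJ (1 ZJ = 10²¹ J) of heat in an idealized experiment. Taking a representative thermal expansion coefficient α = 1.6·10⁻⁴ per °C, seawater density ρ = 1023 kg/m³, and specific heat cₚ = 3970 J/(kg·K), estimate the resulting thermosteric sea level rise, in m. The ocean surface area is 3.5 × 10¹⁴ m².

Per unit area: Q = 200×10²¹ / (3.5×10¹⁴) ≈ 5.714×10⁸ J/m²
Δh = αQ/(ρcₚ) = 1.6×10⁻⁴ × 5.714×10⁸ / (1023 × 3970) ≈ 0.022511 m

0.0225 m of thermosteric rise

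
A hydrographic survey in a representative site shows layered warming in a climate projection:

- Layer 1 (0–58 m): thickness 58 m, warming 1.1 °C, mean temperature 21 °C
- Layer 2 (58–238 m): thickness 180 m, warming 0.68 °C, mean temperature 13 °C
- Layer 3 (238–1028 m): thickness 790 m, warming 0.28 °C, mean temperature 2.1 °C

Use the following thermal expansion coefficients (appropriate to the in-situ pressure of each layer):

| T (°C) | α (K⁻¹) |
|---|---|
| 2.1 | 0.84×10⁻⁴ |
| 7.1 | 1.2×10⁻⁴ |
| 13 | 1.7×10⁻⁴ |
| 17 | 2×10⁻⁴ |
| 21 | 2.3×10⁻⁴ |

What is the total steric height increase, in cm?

Layer 1 at 21 °C → α = 2.3×10⁻⁴ K⁻¹
Layer 2 at 13 °C → α = 1.7×10⁻⁴ K⁻¹
Layer 3 at 2.1 °C → α = 0.84×10⁻⁴ K⁻¹
Layer 1: 58 × 1.1 × 2.3×10⁻⁴ = 0.014674 m
180 × 1.7×10⁻⁴ × 0.68 = 0.020808 m
790 × 0.28 × 0.84×10⁻⁴ = 0.0185808 m
Δh = 0.014674 + 0.020808 + 0.0185808 = 0.0540628 m ≈ 5.4 cm

5.4 cm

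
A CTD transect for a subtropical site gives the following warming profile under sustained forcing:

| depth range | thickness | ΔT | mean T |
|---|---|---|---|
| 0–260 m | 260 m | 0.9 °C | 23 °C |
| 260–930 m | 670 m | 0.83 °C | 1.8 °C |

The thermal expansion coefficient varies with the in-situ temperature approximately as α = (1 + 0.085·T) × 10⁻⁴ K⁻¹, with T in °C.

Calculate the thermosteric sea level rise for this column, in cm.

Layer 1: α = (1 + 0.085×23)×10⁻⁴ = 2.955×10⁻⁴ K⁻¹
Layer 2: α = (1 + 0.085×1.8)×10⁻⁴ = 1.153×10⁻⁴ K⁻¹
Layer 1: 0.9 × 2.955×10⁻⁴ × 260 = 0.069147 m
1.153×10⁻⁴ × 670 × 0.83 = 0.06411833 m
Δh = 0.069147 + 0.06411833 = 0.13326533 m

13.3 cm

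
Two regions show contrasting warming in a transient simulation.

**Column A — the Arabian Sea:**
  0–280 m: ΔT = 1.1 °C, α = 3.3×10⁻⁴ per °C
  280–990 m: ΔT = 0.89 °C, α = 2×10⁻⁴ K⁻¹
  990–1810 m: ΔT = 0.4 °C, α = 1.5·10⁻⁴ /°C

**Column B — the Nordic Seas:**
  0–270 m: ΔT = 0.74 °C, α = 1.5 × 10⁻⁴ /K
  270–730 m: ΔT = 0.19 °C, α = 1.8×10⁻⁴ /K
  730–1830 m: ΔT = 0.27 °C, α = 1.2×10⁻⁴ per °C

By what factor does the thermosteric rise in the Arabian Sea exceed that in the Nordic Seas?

3.4

A Layer 1: 1.1 × 280 × 3.3×10⁻⁴ = 0.10164 m
A 280–990 m: 710 × 0.89 × 2×10⁻⁴ = 0.12638 m
A Layer 3: 0.4 × 1.5×10⁻⁴ × 820 = 0.04920 m
A total: 0.27722 m
B 0–270 m: 1.5×10⁻⁴ × 270 × 0.74 = 0.02997 m
B 270–730 m: 1.8×10⁻⁴ × 0.19 × 460 = 0.015732 m
B 730–1830 m: 1100 × 1.2×10⁻⁴ × 0.27 = 0.03564 m
B total: 0.081342 m
Ratio: 0.27722 / 0.081342 ≈ 3.408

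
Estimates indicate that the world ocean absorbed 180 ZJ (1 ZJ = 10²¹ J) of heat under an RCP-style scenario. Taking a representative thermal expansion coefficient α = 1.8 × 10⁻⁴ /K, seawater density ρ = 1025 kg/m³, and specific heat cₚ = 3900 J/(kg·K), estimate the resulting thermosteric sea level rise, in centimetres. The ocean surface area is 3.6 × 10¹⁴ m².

Δh ≈ 2.3 cm

Per unit area: Q = 180×10²¹ / (3.6×10¹⁴) = 5×10⁸ J/m²
Δh = αQ/(ρcₚ) = 1.8×10⁻⁴ × 5×10⁸ / (1025 × 3900) ≈ 0.022514 m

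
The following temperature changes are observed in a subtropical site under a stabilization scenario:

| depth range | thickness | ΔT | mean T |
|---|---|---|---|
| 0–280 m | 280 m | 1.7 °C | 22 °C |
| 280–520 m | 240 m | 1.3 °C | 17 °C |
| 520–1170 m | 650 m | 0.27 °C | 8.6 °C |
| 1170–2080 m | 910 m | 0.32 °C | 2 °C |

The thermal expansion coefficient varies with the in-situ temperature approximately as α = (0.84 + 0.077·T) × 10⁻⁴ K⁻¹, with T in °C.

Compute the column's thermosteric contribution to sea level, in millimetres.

about 243 mm

Layer 1: α = (0.84 + 0.077×22)×10⁻⁴ = 2.534×10⁻⁴ K⁻¹
Layer 2: α = (0.84 + 0.077×17)×10⁻⁴ = 2.149×10⁻⁴ K⁻¹
Layer 3: α = (0.84 + 0.077×8.6)×10⁻⁴ = 1.5022×10⁻⁴ K⁻¹
Layer 4: α = (0.84 + 0.077×2)×10⁻⁴ = 0.994×10⁻⁴ K⁻¹
280 × 2.534×10⁻⁴ × 1.7 = 0.1206184 m
2.149×10⁻⁴ × 1.3 × 240 = 0.0670488 m
1.5022×10⁻⁴ × 0.27 × 650 = 0.02636361 m
0.994×10⁻⁴ × 0.32 × 910 = 0.02894528 m
Δh = 0.1206184 + 0.0670488 + 0.02636361 + 0.02894528 = 0.24297609 m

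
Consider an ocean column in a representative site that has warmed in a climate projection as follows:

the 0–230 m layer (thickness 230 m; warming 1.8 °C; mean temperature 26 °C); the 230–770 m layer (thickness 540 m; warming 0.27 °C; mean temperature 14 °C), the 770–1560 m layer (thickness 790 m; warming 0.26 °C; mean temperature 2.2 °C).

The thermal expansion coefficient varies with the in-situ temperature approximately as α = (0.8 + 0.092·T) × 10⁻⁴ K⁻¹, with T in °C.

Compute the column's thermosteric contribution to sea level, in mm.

Δh = 183 mm

Layer 1: α = (0.8 + 0.092×26)×10⁻⁴ = 3.192×10⁻⁴ K⁻¹
Layer 2: α = (0.8 + 0.092×14)×10⁻⁴ = 2.088×10⁻⁴ K⁻¹
Layer 3: α = (0.8 + 0.092×2.2)×10⁻⁴ = 1.0024×10⁻⁴ K⁻¹
Layer 1: 3.192×10⁻⁴ × 1.8 × 230 = 0.1321488 m
Layer 2: 540 × 2.088×10⁻⁴ × 0.27 = 0.03044304 m
0.26 × 1.0024×10⁻⁴ × 790 = 0.020589296 m
Δh = 0.1321488 + 0.03044304 + 0.020589296 = 0.183181136 m ≈ 183 mm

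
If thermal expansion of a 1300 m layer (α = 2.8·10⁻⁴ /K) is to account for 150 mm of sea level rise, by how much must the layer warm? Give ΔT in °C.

ΔT = Δh/(αH) = 0.15 / (2.8×10⁻⁴ × 1300) ≈ 0.4121 °C

about 0.41 °C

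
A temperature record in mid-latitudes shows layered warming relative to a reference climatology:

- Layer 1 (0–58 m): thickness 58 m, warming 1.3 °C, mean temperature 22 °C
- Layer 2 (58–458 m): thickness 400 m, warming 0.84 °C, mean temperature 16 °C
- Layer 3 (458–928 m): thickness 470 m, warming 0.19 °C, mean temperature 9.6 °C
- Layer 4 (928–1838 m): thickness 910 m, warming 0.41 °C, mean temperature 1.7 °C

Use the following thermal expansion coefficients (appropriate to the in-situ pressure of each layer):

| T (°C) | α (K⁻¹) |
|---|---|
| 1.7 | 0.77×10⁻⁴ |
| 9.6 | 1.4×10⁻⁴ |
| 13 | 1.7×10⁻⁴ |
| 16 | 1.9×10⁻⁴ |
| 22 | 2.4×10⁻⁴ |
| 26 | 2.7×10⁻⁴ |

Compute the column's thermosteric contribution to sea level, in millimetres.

Layer 1 at 22 °C → α = 2.4×10⁻⁴ K⁻¹
Layer 2 at 16 °C → α = 1.9×10⁻⁴ K⁻¹
Layer 3 at 9.6 °C → α = 1.4×10⁻⁴ K⁻¹
Layer 4 at 1.7 °C → α = 0.77×10⁻⁴ K⁻¹
0–58 m: 2.4×10⁻⁴ × 1.3 × 58 = 0.018096 m
58–458 m: 0.84 × 1.9×10⁻⁴ × 400 = 0.06384 m
470 × 1.4×10⁻⁴ × 0.19 = 0.012502 m
910 × 0.41 × 0.77×10⁻⁴ = 0.0287287 m
Δh = 0.018096 + 0.06384 + 0.012502 + 0.0287287 = 0.1231667 m ≈ 123 mm

about 123 mm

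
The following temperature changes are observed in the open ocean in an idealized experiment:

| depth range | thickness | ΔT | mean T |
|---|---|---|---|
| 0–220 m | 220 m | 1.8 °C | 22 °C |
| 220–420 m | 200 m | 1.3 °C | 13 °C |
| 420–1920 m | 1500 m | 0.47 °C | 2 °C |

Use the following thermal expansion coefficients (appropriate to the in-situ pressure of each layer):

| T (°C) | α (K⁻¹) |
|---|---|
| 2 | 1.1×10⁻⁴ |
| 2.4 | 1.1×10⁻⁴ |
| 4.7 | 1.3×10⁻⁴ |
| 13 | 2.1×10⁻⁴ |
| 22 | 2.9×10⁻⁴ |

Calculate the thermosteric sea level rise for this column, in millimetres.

Δh ≈ 247 mm

Layer 1 at 22 °C → α = 2.9×10⁻⁴ K⁻¹
Layer 2 at 13 °C → α = 2.1×10⁻⁴ K⁻¹
Layer 3 at 2 °C → α = 1.1×10⁻⁴ K⁻¹
0–220 m: 220 × 1.8 × 2.9×10⁻⁴ = 0.11484 m
200 × 2.1×10⁻⁴ × 1.3 = 0.05460 m
420–1920 m: 1.1×10⁻⁴ × 0.47 × 1500 = 0.07755 m
Δh = 0.11484 + 0.05460 + 0.07755 = 0.24699 m ≈ 247 mm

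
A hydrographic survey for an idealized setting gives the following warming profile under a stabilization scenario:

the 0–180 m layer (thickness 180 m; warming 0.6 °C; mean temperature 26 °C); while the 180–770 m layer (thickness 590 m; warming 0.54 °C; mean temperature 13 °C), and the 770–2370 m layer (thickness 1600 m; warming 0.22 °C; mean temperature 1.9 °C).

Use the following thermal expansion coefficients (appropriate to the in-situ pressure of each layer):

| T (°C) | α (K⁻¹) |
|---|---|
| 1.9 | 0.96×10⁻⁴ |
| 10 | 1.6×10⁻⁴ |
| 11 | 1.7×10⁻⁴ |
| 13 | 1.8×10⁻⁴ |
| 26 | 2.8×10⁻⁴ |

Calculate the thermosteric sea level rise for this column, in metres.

Layer 1 at 26 °C → α = 2.8×10⁻⁴ K⁻¹
Layer 2 at 13 °C → α = 1.8×10⁻⁴ K⁻¹
Layer 3 at 1.9 °C → α = 0.96×10⁻⁴ K⁻¹
0–180 m: 2.8×10⁻⁴ × 180 × 0.6 = 0.03024 m
180–770 m: 0.54 × 590 × 1.8×10⁻⁴ = 0.057348 m
Layer 3: 0.22 × 1600 × 0.96×10⁻⁴ = 0.033792 m
Δh = 0.03024 + 0.057348 + 0.033792 = 0.12138 m ≈ 0.121 m

Δh ≈ 0.121 m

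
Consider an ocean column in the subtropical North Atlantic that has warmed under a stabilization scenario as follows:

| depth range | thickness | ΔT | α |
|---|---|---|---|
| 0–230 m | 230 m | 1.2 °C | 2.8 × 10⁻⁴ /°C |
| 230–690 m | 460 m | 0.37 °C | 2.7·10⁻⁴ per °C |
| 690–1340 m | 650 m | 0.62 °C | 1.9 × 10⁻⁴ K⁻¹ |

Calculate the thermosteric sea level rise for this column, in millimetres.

Layer 1: 230 × 2.8×10⁻⁴ × 1.2 = 0.07728 m
230–690 m: 0.37 × 460 × 2.7×10⁻⁴ = 0.045954 m
690–1340 m: 650 × 0.62 × 1.9×10⁻⁴ = 0.07657 m
Δh = 0.07728 + 0.045954 + 0.07657 = 0.199804 m ≈ 200 mm

200 mm of thermosteric rise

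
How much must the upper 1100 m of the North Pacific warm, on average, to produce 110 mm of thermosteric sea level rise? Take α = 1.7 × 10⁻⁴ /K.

ΔT = Δh/(αH) = 0.11 / (1.7×10⁻⁴ × 1100) ≈ 0.5882 K

ΔT ≈ 0.59 K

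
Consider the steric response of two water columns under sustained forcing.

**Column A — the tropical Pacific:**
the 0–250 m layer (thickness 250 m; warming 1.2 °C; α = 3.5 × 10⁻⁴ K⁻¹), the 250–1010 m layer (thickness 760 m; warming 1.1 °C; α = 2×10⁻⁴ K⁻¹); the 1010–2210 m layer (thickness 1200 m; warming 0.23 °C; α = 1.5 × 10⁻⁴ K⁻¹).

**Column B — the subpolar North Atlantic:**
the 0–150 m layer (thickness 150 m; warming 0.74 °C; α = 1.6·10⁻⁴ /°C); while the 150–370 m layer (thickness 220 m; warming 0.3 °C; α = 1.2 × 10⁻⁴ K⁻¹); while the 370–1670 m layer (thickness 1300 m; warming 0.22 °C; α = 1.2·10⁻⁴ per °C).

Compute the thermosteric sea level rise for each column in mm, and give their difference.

A 0–250 m: 250 × 1.2 × 3.5×10⁻⁴ = 0.10500 m
A 2×10⁻⁴ × 760 × 1.1 = 0.16720 m
A 1200 × 1.5×10⁻⁴ × 0.23 = 0.04140 m
A total: 0.31360 m
B Layer 1: 150 × 1.6×10⁻⁴ × 0.74 = 0.01776 m
B 150–370 m: 220 × 0.3 × 1.2×10⁻⁴ = 0.00792 m
B Layer 3: 0.22 × 1.2×10⁻⁴ × 1300 = 0.03432 m
B total: 0.06000 m
Difference: 0.31360 − 0.06000 = 0.25360 m

A: 314 mm; B: 60.0 mm; difference 254 mm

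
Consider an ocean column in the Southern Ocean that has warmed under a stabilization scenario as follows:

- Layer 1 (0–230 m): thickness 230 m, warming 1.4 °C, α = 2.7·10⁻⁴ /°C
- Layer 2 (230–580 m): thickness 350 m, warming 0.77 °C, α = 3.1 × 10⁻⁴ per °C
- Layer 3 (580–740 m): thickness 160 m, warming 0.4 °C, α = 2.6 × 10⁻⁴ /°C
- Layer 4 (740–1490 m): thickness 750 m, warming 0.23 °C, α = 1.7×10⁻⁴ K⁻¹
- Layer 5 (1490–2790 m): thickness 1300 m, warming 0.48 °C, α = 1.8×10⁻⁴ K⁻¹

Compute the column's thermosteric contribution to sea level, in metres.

about 0.329 m

0–230 m: 230 × 1.4 × 2.7×10⁻⁴ = 0.08694 m
230–580 m: 0.77 × 350 × 3.1×10⁻⁴ = 0.083545 m
2.6×10⁻⁴ × 160 × 0.4 = 0.01664 m
0.23 × 750 × 1.7×10⁻⁴ = 0.029325 m
Layer 5: 0.48 × 1.8×10⁻⁴ × 1300 = 0.11232 m
Δh = 0.08694 + 0.083545 + 0.01664 + 0.029325 + 0.11232 = 0.32877 m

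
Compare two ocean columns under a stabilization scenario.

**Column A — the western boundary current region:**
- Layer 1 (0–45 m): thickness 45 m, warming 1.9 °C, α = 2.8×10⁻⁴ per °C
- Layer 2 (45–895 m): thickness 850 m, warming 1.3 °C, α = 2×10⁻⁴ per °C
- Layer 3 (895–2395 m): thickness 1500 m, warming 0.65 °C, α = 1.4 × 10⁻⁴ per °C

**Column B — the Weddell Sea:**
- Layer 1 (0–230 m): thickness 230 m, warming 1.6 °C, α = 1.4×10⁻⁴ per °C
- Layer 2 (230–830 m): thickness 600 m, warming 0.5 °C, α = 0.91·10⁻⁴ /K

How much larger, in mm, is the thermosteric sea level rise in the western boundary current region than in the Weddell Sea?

A Layer 1: 1.9 × 45 × 2.8×10⁻⁴ = 0.02394 m
A 1.3 × 2×10⁻⁴ × 850 = 0.22100 m
A Layer 3: 1500 × 0.65 × 1.4×10⁻⁴ = 0.13650 m
A total: 0.38144 m
B 0–230 m: 1.6 × 230 × 1.4×10⁻⁴ = 0.05152 m
B Layer 2: 0.5 × 0.91×10⁻⁴ × 600 = 0.02730 m
B total: 0.07882 m
Difference: 0.38144 − 0.07882 = 0.30262 m

303 mm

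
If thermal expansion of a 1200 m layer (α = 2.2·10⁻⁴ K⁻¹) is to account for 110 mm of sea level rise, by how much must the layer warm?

ΔT = Δh/(αH) = 0.11 / (2.2×10⁻⁴ × 1200) ≈ 0.4167 °C

ΔT ≈ 0.417 °C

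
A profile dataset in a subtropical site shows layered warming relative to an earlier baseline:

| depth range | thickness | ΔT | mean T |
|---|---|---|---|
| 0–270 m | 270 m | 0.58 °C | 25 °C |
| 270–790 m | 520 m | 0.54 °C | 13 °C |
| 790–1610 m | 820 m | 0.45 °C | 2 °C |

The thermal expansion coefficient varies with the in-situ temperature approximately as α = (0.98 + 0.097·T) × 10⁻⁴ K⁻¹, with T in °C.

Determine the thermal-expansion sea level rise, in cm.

Δh ≈ 16.0 cm

Layer 1: α = (0.98 + 0.097×25)×10⁻⁴ = 3.405×10⁻⁴ K⁻¹
Layer 2: α = (0.98 + 0.097×13)×10⁻⁴ = 2.241×10⁻⁴ K⁻¹
Layer 3: α = (0.98 + 0.097×2)×10⁻⁴ = 1.174×10⁻⁴ K⁻¹
0–270 m: 0.58 × 3.405×10⁻⁴ × 270 = 0.0533223 m
0.54 × 520 × 2.241×10⁻⁴ = 0.06292728 m
790–1610 m: 1.174×10⁻⁴ × 820 × 0.45 = 0.0433206 m
Δh = 0.0533223 + 0.06292728 + 0.0433206 = 0.15957018 m ≈ 16.0 cm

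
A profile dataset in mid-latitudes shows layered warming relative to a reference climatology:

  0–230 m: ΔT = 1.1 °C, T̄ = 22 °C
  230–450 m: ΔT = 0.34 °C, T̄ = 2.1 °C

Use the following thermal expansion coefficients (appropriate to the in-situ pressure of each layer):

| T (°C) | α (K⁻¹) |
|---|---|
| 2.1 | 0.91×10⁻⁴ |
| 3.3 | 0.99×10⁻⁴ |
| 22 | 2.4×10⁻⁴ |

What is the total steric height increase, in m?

Δh ≈ 0.0675 m

Layer 1 at 22 °C → α = 2.4×10⁻⁴ K⁻¹
Layer 2 at 2.1 °C → α = 0.91×10⁻⁴ K⁻¹
Layer 1: 1.1 × 230 × 2.4×10⁻⁴ = 0.06072 m
Layer 2: 220 × 0.34 × 0.91×10⁻⁴ = 0.0068068 m
Δh = 0.06072 + 0.0068068 = 0.0675268 m ≈ 0.0675 m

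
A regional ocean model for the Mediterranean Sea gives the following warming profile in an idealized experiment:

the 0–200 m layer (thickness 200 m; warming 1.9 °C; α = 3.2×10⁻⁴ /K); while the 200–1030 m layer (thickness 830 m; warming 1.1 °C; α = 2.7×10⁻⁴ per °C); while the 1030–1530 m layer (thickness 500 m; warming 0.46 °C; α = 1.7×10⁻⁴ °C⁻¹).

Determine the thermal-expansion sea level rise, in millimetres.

1.9 × 3.2×10⁻⁴ × 200 = 0.12160 m
Layer 2: 1.1 × 830 × 2.7×10⁻⁴ = 0.24651 m
Layer 3: 1.7×10⁻⁴ × 0.46 × 500 = 0.03910 m
Δh = 0.12160 + 0.24651 + 0.03910 = 0.40721 m

410 mm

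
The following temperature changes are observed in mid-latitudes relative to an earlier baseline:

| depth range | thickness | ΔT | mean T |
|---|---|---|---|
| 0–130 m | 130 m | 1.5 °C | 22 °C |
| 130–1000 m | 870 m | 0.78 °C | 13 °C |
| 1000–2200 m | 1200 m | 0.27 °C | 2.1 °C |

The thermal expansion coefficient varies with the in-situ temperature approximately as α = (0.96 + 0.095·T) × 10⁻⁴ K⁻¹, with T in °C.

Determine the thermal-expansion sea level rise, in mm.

Δh = 250 mm

Layer 1: α = (0.96 + 0.095×22)×10⁻⁴ = 3.05×10⁻⁴ K⁻¹
Layer 2: α = (0.96 + 0.095×13)×10⁻⁴ = 2.195×10⁻⁴ K⁻¹
Layer 3: α = (0.96 + 0.095×2.1)×10⁻⁴ = 1.1595×10⁻⁴ K⁻¹
0–130 m: 130 × 1.5 × 3.05×10⁻⁴ = 0.059475 m
130–1000 m: 870 × 0.78 × 2.195×10⁻⁴ = 0.1489527 m
1200 × 1.1595×10⁻⁴ × 0.27 = 0.0375678 m
Δh = 0.059475 + 0.1489527 + 0.0375678 = 0.2459955 m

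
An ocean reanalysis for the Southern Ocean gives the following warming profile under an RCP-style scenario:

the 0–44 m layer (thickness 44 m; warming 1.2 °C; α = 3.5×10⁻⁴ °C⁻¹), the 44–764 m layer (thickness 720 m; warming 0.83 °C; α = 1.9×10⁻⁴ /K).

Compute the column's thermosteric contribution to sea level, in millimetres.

Δh ≈ 130 mm

0–44 m: 3.5×10⁻⁴ × 44 × 1.2 = 0.01848 m
0.83 × 720 × 1.9×10⁻⁴ = 0.113544 m
Δh = 0.01848 + 0.113544 = 0.132024 m ≈ 130 mm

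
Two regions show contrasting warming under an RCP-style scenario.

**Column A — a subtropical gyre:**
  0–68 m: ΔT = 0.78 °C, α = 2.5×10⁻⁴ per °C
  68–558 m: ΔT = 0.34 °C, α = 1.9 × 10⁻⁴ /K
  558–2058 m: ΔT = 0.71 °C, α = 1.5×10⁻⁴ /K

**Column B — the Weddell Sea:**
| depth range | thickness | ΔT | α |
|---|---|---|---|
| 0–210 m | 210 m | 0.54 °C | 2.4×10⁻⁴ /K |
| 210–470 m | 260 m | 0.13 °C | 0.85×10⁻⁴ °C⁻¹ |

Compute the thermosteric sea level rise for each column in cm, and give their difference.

A: 20.5 cm; B: 3.01 cm; difference 17.5 cm

A 0–68 m: 68 × 0.78 × 2.5×10⁻⁴ = 0.01326 m
A Layer 2: 1.9×10⁻⁴ × 490 × 0.34 = 0.031654 m
A 1500 × 1.5×10⁻⁴ × 0.71 = 0.15975 m
A total: 0.204664 m
B 0–210 m: 0.54 × 2.4×10⁻⁴ × 210 = 0.027216 m
B 210–470 m: 0.85×10⁻⁴ × 260 × 0.13 = 0.002873 m
B total: 0.030089 m
Difference: 0.204664 − 0.030089 = 0.174575 m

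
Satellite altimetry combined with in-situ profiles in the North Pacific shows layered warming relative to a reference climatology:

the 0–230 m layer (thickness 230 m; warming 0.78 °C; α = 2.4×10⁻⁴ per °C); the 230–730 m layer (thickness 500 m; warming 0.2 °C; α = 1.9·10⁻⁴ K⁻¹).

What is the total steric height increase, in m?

0–230 m: 230 × 0.78 × 2.4×10⁻⁴ = 0.043056 m
500 × 1.9×10⁻⁴ × 0.2 = 0.01900 m
Δh = 0.043056 + 0.01900 = 0.062056 m

0.0621 m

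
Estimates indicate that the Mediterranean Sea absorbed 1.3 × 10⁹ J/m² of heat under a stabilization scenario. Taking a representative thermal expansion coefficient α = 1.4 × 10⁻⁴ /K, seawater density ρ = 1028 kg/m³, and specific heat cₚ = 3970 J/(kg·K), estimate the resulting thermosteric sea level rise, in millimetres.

44.6 mm

Δh = αQ/(ρcₚ) = 1.4×10⁻⁴ × 1.3×10⁹ / (1028 × 3970) ≈ 0.044595 m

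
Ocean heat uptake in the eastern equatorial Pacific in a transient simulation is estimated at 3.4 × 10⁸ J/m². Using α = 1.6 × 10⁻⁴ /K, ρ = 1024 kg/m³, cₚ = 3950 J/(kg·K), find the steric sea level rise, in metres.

Δh = αQ/(ρcₚ) = 1.6×10⁻⁴ × 3.4×10⁸ / (1024 × 3950) ≈ 0.013449 m

Δh ≈ 0.0134 m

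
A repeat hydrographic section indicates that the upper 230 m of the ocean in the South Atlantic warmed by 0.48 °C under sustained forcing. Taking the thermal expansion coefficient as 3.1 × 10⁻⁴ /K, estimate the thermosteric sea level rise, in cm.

3.42 cm of thermosteric rise

Δh = αΔT·H = 3.1×10⁻⁴ × 0.48 × 230 = 0.034224 m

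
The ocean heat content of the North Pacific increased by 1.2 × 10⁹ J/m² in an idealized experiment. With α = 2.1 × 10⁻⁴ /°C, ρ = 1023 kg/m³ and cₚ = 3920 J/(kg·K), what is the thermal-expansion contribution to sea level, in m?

Δh = 0.0628 m

Δh = αQ/(ρcₚ) = 2.1×10⁻⁴ × 1.2×10⁹ / (1023 × 3920) ≈ 0.06284 m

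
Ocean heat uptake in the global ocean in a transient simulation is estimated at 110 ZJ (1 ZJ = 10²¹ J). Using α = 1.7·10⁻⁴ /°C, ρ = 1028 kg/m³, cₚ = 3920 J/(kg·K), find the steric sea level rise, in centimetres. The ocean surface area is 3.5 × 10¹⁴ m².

Per unit area: Q = 110×10²¹ / (3.5×10¹⁴) ≈ 3.143×10⁸ J/m²
Δh = αQ/(ρcₚ) = 1.7×10⁻⁴ × 3.143×10⁸ / (1028 × 3920) ≈ 0.013259 m

Δh = 1.33 cm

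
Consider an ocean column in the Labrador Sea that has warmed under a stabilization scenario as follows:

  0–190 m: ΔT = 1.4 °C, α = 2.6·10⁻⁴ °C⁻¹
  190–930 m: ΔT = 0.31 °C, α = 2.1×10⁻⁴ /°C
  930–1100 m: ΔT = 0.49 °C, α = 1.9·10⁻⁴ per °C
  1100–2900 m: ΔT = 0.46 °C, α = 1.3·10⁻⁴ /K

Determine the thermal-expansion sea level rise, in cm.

2.6×10⁻⁴ × 1.4 × 190 = 0.06916 m
Layer 2: 0.31 × 2.1×10⁻⁴ × 740 = 0.048174 m
Layer 3: 170 × 1.9×10⁻⁴ × 0.49 = 0.015827 m
Layer 4: 1800 × 1.3×10⁻⁴ × 0.46 = 0.10764 m
Δh = 0.06916 + 0.048174 + 0.015827 + 0.10764 = 0.240801 m ≈ 24.1 cm

Δh = 24.1 cm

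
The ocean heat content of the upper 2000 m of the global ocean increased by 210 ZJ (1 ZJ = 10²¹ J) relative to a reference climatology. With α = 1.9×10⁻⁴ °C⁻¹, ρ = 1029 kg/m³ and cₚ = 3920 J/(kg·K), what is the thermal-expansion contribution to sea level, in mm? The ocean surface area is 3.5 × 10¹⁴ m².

Δh = 28 mm

Per unit area: Q = 210×10²¹ / (3.5×10¹⁴) = 6×10⁸ J/m²
Δh = αQ/(ρcₚ) = 1.9×10⁻⁴ × 6×10⁸ / (1029 × 3920) ≈ 0.028262 m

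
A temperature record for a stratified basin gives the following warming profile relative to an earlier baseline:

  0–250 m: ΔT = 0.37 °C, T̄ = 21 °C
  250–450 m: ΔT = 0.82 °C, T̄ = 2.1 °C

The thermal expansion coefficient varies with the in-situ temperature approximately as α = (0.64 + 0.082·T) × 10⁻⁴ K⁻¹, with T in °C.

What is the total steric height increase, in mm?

Layer 1: α = (0.64 + 0.082×21)×10⁻⁴ = 2.362×10⁻⁴ K⁻¹
Layer 2: α = (0.64 + 0.082×2.1)×10⁻⁴ = 0.8122×10⁻⁴ K⁻¹
Layer 1: 250 × 0.37 × 2.362×10⁻⁴ = 0.0218485 m
Layer 2: 200 × 0.8122×10⁻⁴ × 0.82 = 0.01332008 m
Δh = 0.0218485 + 0.01332008 = 0.03516858 m

Δh = 35 mm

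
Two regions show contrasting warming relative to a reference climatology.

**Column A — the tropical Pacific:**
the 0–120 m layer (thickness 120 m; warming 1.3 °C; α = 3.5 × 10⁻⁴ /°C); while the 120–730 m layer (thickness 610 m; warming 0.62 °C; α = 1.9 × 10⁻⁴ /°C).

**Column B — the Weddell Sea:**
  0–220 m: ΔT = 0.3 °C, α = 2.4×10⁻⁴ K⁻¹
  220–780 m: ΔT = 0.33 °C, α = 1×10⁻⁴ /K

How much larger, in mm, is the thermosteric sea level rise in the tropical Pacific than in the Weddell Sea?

Δh_A − Δh_B ≈ 92.1 mm

A Layer 1: 120 × 1.3 × 3.5×10⁻⁴ = 0.05460 m
A 0.62 × 610 × 1.9×10⁻⁴ = 0.071858 m
A total: 0.126458 m
B 2.4×10⁻⁴ × 0.3 × 220 = 0.01584 m
B 0.33 × 560 × 1×10⁻⁴ = 0.01848 m
B total: 0.03432 m
Difference: 0.126458 − 0.03432 = 0.092138 m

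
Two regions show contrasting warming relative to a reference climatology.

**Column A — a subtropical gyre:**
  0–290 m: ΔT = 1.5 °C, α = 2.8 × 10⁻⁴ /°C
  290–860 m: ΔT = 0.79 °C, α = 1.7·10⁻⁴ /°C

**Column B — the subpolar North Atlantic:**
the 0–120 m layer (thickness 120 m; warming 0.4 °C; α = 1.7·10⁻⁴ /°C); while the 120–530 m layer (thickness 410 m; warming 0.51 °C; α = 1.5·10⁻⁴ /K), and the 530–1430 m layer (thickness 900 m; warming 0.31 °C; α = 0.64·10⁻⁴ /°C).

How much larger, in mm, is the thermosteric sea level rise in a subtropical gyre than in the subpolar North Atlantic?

141 mm

A Layer 1: 290 × 2.8×10⁻⁴ × 1.5 = 0.12180 m
A Layer 2: 1.7×10⁻⁴ × 570 × 0.79 = 0.076551 m
A total: 0.198351 m
B 1.7×10⁻⁴ × 0.4 × 120 = 0.00816 m
B 1.5×10⁻⁴ × 0.51 × 410 = 0.031365 m
B 0.64×10⁻⁴ × 0.31 × 900 = 0.017856 m
B total: 0.057381 m
Difference: 0.198351 − 0.057381 = 0.14097 m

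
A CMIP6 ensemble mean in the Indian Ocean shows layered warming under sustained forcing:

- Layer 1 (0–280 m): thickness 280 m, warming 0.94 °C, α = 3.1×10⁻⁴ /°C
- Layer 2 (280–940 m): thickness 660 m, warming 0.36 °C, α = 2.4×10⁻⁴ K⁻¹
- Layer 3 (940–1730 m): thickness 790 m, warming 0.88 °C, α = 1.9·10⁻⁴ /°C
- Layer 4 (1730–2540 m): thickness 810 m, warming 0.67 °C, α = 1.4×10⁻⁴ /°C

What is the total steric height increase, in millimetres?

0.94 × 280 × 3.1×10⁻⁴ = 0.081592 m
280–940 m: 660 × 0.36 × 2.4×10⁻⁴ = 0.057024 m
Layer 3: 1.9×10⁻⁴ × 0.88 × 790 = 0.132088 m
1730–2540 m: 0.67 × 1.4×10⁻⁴ × 810 = 0.075978 m
Δh = 0.081592 + 0.057024 + 0.132088 + 0.075978 = 0.346682 m

350 mm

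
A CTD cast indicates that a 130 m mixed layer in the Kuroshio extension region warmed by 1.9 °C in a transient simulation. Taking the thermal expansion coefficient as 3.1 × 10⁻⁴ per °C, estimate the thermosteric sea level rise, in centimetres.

Δh = 7.66 cm

Δh = αΔT·H = 3.1×10⁻⁴ × 1.9 × 130 = 0.07657 m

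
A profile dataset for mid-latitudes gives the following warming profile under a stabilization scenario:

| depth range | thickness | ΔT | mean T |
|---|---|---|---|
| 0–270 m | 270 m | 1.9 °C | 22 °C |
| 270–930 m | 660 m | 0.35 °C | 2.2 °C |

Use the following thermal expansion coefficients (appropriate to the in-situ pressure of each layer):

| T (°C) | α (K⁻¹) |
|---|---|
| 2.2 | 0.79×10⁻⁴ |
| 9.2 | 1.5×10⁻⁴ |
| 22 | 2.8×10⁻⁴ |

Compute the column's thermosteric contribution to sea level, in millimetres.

Layer 1 at 22 °C → α = 2.8×10⁻⁴ K⁻¹
Layer 2 at 2.2 °C → α = 0.79×10⁻⁴ K⁻¹
0–270 m: 270 × 1.9 × 2.8×10⁻⁴ = 0.14364 m
Layer 2: 660 × 0.79×10⁻⁴ × 0.35 = 0.018249 m
Δh = 0.14364 + 0.018249 = 0.161889 m

160 mm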